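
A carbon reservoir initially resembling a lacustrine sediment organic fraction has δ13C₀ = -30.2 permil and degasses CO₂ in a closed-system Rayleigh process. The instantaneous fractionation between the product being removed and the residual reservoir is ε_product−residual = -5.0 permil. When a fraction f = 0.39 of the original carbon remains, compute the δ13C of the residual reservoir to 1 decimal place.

Rayleigh residual: δ_res = (δ₀ + 1000)·f^(α−1) − 1000
α = ε/1000 + 1 = 0.99500, so α − 1 = -0.00500
f^(α−1) = 0.39^(-0.00500) = 1.004719
δ_res = (-30.2 + 1000) × 1.004719 − 1000 = 974.377 − 1000 = -25.62 permil

-25.6 permil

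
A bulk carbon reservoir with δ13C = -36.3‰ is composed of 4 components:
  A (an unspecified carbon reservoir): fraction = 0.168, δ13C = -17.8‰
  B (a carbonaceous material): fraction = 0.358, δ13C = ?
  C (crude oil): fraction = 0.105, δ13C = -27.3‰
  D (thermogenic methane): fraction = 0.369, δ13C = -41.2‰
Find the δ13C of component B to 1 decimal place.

Isotope mass balance: δ_bulk = Σ fᵢ·δᵢ.
-36.3 = 0.168×(-17.8) + 0.358×δ_B + 0.105×(-27.3) + 0.369×(-41.2)
0.358·δ_B = -36.3 − (-21.060) = -15.240
δ_B = -15.240 / 0.358 = -42.57‰

-42.6‰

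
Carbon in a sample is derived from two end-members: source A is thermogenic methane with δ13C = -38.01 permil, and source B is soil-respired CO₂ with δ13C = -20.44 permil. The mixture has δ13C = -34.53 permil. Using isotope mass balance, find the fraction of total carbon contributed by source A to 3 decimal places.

0.802

δ_mix = f_A·δ_A + (1 − f_A)·δ_B  ⇒  f_A = (δ_mix − δ_B)/(δ_A − δ_B)
f_A = (-34.53 − (-20.44)) / (-38.01 − (-20.44))
f_A = -14.09 / -17.57 = 0.8019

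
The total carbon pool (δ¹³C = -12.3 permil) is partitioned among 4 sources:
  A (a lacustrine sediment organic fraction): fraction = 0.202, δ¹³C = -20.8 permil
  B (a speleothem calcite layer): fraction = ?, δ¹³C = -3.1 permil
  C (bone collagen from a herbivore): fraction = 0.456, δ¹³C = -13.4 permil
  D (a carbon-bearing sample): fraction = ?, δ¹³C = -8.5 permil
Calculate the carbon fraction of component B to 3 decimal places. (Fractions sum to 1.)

0.170

Let f_B and f_D be the unknown fractions; fractions sum to 1 so f_B + f_D = 0.342.
Mass balance: Σ fᵢ·δᵢ = δ_bulk ⇒ f_B·(-3.1) + f_D·(-8.5) = -12.3 − (-10.312) = -1.988
Substitute f_D = 0.342 − f_B:
f_B·(-3.1 − -8.5) = -1.988 − 0.342×(-8.5) = 0.919
f_B = 0.919 / 5.4 = 0.1702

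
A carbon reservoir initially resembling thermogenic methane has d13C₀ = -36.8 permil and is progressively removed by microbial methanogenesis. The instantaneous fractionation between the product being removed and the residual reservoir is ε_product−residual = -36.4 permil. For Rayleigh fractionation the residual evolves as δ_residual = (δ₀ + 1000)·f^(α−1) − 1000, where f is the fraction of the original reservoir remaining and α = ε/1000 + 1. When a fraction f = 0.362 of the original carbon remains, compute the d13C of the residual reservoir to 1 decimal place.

Rayleigh residual: δ_res = (δ₀ + 1000)·f^(α−1) − 1000
α = ε/1000 + 1 = 0.96360, so α − 1 = -0.03640
f^(α−1) = 0.362^(-0.03640) = 1.037679
δ_res = (-36.8 + 1000) × 1.037679 − 1000 = 999.492 − 1000 = -0.51 permil

-0.5 permil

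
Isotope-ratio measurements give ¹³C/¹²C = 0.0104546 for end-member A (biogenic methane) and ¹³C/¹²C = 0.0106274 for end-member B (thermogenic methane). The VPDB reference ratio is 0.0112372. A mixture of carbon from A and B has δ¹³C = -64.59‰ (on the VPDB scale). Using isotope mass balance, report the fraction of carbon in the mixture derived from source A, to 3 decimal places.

0.671

δ_A = (0.0104546/0.0112372 − 1)×1000 = (0.930356 − 1)×1000 = -69.644‰
δ_B = (0.0106274/0.0112372 − 1)×1000 = (0.945734 − 1)×1000 = -54.266‰
f_A = (δ_mix − δ_B)/(δ_A − δ_B) = (-64.59 − (-54.266))/(-69.644 − (-54.266))
f_A = -10.324 / -15.377 = 0.6714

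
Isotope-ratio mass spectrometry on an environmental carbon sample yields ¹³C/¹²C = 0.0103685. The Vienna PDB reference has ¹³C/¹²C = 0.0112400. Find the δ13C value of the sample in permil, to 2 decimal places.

-77.54 permil

δ13C = (R_sample / R_standard − 1) × 1000
R_sample / R_standard = 0.0103685 / 0.0112400 = 0.922464
δ13C = (0.922464 − 1) × 1000 = -77.536 permil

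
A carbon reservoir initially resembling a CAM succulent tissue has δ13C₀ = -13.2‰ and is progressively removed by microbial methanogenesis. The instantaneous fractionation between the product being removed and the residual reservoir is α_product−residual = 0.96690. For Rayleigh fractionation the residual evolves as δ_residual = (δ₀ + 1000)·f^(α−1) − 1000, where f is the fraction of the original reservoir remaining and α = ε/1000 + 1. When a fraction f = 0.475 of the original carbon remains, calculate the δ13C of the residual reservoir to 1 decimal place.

11.4‰

Rayleigh residual: δ_res = (δ₀ + 1000)·f^(α−1) − 1000
α − 1 = -0.03310
f^(α−1) = 0.475^(-0.03310) = 1.024947
δ_res = (-13.2 + 1000) × 1.024947 − 1000 = 1011.418 − 1000 = 11.42‰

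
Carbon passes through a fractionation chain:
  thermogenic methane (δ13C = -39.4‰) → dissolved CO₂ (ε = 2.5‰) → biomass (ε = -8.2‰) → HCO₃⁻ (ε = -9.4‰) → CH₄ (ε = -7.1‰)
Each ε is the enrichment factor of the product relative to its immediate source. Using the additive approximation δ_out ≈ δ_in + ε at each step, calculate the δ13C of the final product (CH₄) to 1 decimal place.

-61.6‰

step 1: δ ≈ -39.4 + (2.5) = -36.9‰
step 2: δ ≈ -36.9 + (-8.2) = -45.1‰
step 3: δ ≈ -45.1 + (-9.4) = -54.5‰
step 4: δ ≈ -54.5 + (-7.1) = -61.6‰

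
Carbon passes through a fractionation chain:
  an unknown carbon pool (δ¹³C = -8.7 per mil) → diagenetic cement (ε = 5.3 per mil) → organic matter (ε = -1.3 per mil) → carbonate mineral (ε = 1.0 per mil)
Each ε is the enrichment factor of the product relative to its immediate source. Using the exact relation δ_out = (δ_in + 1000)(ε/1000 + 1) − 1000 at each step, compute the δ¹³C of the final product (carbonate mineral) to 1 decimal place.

-3.7 per mil

step 1: δ = (-8.70 + 1000)·(5.3/1000 + 1) − 1000 = -3.45 per mil
step 2: δ = (-3.45 + 1000)·(-1.3/1000 + 1) − 1000 = -4.74 per mil
step 3: δ = (-4.74 + 1000)·(1.0/1000 + 1) − 1000 = -3.75 per mil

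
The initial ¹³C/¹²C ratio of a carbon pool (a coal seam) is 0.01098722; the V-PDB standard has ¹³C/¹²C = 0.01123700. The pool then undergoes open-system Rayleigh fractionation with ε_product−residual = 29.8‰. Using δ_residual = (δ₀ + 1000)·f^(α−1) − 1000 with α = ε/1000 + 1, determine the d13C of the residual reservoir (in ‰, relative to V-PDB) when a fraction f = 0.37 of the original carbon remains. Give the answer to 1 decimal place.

δ₀ = (0.01098722/0.01123700 − 1)×1000 = (0.977772 − 1)×1000 = -22.228‰
α − 1 = ε/1000 = 0.0298
f^(α−1) = 0.37^(0.0298) = 0.970806
δ_res = (-22.228 + 1000) × 0.970806 − 1000 = 949.226 − 1000 = -50.77‰

-50.8‰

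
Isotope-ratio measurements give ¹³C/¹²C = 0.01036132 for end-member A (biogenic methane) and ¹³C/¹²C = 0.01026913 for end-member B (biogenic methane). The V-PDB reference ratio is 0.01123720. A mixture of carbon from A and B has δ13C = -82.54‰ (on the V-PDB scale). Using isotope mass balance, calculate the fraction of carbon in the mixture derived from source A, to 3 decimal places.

δ_A = (0.01036132/0.01123720 − 1)×1000 = (0.922055 − 1)×1000 = -77.945‰
δ_B = (0.01026913/0.01123720 − 1)×1000 = (0.913851 − 1)×1000 = -86.149‰
f_A = (δ_mix − δ_B)/(δ_A − δ_B) = (-82.54 − (-86.149))/(-77.945 − (-86.149))
f_A = 3.609 / 8.204 = 0.4399

0.440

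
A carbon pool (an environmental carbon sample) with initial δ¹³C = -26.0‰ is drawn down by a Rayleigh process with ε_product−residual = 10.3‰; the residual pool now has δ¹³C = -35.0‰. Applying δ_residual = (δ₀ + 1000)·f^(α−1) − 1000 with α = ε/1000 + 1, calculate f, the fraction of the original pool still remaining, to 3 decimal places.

α − 1 = ε/1000 = 0.0103
(δ_res + 1000)/(δ₀ + 1000) = (-35.0 + 1000)/(-26.0 + 1000) = 965.0/974.0 = 0.990760
f = 0.990760^(1/0.0103) = exp(ln(0.990760)/0.0103) = exp(-0.00928/0.0103)
f = exp(-0.9013) = 0.4060

0.406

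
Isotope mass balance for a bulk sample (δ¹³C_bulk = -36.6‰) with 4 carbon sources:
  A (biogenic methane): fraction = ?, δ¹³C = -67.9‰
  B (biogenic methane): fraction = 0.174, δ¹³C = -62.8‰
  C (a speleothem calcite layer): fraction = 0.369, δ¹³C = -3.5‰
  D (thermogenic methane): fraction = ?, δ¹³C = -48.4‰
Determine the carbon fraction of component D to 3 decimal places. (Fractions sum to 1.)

Let f_D and f_A be the unknown fractions; fractions sum to 1 so f_D + f_A = 0.457.
Mass balance: Σ fᵢ·δᵢ = δ_bulk ⇒ f_D·(-48.4) + f_A·(-67.9) = -36.6 − (-12.219) = -24.381
Substitute f_A = 0.457 − f_D:
f_D·(-48.4 − -67.9) = -24.381 − 0.457×(-67.9) = 6.649
f_D = 6.649 / 19.5 = 0.3410

0.341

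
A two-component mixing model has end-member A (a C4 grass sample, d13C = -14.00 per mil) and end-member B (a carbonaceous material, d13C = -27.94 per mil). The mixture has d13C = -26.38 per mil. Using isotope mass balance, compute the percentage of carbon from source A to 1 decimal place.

δ_mix = f_A·δ_A + (1 − f_A)·δ_B  ⇒  f_A = (δ_mix − δ_B)/(δ_A − δ_B)
f_A = (-26.38 − (-27.94)) / (-14.00 − (-27.94))
f_A = 1.56 / 13.94 = 0.1119

11.2%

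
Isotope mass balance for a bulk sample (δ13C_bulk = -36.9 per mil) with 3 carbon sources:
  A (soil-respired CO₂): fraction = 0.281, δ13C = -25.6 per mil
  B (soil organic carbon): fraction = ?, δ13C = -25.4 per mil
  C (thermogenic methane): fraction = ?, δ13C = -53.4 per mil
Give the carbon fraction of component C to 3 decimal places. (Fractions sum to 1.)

0.409

Let f_C and f_B be the unknown fractions; fractions sum to 1 so f_C + f_B = 0.719.
Mass balance: Σ fᵢ·δᵢ = δ_bulk ⇒ f_C·(-53.4) + f_B·(-25.4) = -36.9 − (-7.194) = -29.706
Substitute f_B = 0.719 − f_C:
f_C·(-53.4 − -25.4) = -29.706 − 0.719×(-25.4) = -11.444
f_C = -11.444 / -28.0 = 0.4087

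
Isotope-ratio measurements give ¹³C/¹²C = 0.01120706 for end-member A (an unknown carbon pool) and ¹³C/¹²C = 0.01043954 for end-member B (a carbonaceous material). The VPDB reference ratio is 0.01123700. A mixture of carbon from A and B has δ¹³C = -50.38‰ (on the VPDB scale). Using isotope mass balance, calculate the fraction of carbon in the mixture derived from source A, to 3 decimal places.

δ_A = (0.01120706/0.01123700 − 1)×1000 = (0.997336 − 1)×1000 = -2.664‰
δ_B = (0.01043954/0.01123700 − 1)×1000 = (0.929033 − 1)×1000 = -70.967‰
f_A = (δ_mix − δ_B)/(δ_A − δ_B) = (-50.38 − (-70.967))/(-2.664 − (-70.967))
f_A = 20.587 / 68.303 = 0.3014

0.301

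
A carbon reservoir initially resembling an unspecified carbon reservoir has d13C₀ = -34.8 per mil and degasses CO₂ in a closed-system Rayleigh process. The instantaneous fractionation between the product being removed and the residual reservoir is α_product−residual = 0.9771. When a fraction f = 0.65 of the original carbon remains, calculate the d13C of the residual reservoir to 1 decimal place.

-25.2 per mil

Rayleigh residual: δ_res = (δ₀ + 1000)·f^(α−1) − 1000
α − 1 = -0.02290
f^(α−1) = 0.65^(-0.02290) = 1.009914
δ_res = (-34.8 + 1000) × 1.009914 − 1000 = 974.769 − 1000 = -25.23 per mil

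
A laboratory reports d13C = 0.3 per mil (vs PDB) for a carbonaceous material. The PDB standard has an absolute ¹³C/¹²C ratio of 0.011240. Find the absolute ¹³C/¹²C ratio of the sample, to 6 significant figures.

R_sample = R_standard × (d13C/1000 + 1)
R_sample = 0.011240 × (0.3/1000 + 1) = 0.011240 × 1.000300
R_sample = 0.0112434

0.0112434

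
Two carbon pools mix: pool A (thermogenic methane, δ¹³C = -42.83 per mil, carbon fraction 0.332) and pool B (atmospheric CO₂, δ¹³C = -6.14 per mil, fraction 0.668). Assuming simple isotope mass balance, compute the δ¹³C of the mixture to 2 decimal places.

δ_mix = f_A·δ_A + f_B·δ_B
δ_mix = 0.332 × (-42.83) + 0.668 × (-6.14)
δ_mix = -14.220 + -4.102 = -18.321 per mil

-18.32 per mil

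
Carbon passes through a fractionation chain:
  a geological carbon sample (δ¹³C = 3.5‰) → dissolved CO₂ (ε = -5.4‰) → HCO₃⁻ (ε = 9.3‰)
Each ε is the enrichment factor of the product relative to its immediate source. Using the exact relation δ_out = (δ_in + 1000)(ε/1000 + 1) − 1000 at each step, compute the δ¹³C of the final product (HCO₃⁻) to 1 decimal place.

step 1: δ = (3.50 + 1000)·(-5.4/1000 + 1) − 1000 = -1.92‰
step 2: δ = (-1.92 + 1000)·(9.3/1000 + 1) − 1000 = 7.36‰

7.4‰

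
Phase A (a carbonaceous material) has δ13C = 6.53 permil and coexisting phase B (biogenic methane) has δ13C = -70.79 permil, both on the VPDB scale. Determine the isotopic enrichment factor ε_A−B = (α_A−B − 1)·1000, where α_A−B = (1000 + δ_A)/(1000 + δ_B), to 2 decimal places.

83.21 permil

α_A−B = (1000 + 6.53) / (1000 + -70.79) = 1006.53 / 929.21 = 1.083210
ε_A−B = (1.083210 − 1) × 1000 = 83.210 permil
(The approximation ε ≈ δ_A − δ_B would give 77.32 permil.)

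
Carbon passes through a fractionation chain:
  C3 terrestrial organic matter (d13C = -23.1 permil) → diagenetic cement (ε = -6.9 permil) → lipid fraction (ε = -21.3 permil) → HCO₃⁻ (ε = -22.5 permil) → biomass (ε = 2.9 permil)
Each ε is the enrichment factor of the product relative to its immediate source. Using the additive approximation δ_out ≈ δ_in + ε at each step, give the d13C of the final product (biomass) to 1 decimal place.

step 1: δ ≈ -23.1 + (-6.9) = -30.0 permil
step 2: δ ≈ -30.0 + (-21.3) = -51.3 permil
step 3: δ ≈ -51.3 + (-22.5) = -73.8 permil
step 4: δ ≈ -73.8 + (2.9) = -70.9 permil

-70.9 permil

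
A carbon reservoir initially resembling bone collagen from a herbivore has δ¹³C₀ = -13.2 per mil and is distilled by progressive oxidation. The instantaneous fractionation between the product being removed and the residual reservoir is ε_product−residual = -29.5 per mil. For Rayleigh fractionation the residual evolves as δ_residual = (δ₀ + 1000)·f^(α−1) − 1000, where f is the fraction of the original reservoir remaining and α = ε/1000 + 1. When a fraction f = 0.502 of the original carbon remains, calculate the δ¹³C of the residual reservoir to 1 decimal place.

Rayleigh residual: δ_res = (δ₀ + 1000)·f^(α−1) − 1000
α = ε/1000 + 1 = 0.97050, so α − 1 = -0.02950
f^(α−1) = 0.502^(-0.02950) = 1.020538
δ_res = (-13.2 + 1000) × 1.020538 − 1000 = 1007.067 − 1000 = 7.07 per mil

7.1 per mil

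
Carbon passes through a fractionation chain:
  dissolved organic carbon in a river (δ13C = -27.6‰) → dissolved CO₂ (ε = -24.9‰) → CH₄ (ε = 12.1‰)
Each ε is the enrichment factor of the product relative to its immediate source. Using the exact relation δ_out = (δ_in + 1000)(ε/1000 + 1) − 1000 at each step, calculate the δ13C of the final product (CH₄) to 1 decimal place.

step 1: δ = (-27.60 + 1000)·(-24.9/1000 + 1) − 1000 = -51.81‰
step 2: δ = (-51.81 + 1000)·(12.1/1000 + 1) − 1000 = -40.34‰

-40.3‰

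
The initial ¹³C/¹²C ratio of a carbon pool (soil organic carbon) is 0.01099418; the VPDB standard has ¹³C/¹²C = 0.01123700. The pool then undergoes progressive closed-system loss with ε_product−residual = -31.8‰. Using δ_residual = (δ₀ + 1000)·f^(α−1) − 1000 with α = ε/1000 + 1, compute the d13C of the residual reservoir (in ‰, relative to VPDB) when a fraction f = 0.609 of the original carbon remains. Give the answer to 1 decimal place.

-6.1‰

δ₀ = (0.01099418/0.01123700 − 1)×1000 = (0.978391 − 1)×1000 = -21.609‰
α − 1 = ε/1000 = -0.0318
f^(α−1) = 0.609^(-0.0318) = 1.015896
δ_res = (-21.609 + 1000) × 1.015896 − 1000 = 993.943 − 1000 = -6.06‰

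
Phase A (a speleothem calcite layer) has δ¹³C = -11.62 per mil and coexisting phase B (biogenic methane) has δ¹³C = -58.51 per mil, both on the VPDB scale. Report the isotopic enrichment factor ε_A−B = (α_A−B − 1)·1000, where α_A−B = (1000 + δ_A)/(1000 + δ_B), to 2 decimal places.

49.80 per mil

α_A−B = (1000 + -11.62) / (1000 + -58.51) = 988.38 / 941.49 = 1.049804
ε_A−B = (1.049804 − 1) × 1000 = 49.804 per mil
(The approximation ε ≈ δ_A − δ_B would give 46.89 per mil.)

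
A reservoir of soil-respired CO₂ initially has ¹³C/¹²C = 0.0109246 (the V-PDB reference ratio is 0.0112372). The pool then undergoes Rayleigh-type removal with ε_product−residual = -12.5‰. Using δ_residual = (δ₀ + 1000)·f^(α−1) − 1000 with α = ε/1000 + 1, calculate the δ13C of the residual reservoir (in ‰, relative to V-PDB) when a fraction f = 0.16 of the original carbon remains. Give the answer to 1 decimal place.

-5.3‰

δ₀ = (0.0109246/0.0112372 − 1)×1000 = (0.972182 − 1)×1000 = -27.818‰
α − 1 = ε/1000 = -0.0125
f^(α−1) = 0.16^(-0.0125) = 1.023172
δ_res = (-27.818 + 1000) × 1.023172 − 1000 = 994.709 − 1000 = -5.29‰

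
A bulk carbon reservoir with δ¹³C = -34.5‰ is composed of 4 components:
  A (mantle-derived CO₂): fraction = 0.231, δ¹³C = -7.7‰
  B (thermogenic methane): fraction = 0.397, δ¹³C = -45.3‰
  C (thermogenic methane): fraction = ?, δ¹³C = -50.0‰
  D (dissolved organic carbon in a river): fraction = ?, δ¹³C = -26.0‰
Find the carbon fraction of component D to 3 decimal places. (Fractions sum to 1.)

Let f_D and f_C be the unknown fractions; fractions sum to 1 so f_D + f_C = 0.372.
Mass balance: Σ fᵢ·δᵢ = δ_bulk ⇒ f_D·(-26.0) + f_C·(-50.0) = -34.5 − (-19.763) = -14.737
Substitute f_C = 0.372 − f_D:
f_D·(-26.0 − -50.0) = -14.737 − 0.372×(-50.0) = 3.863
f_D = 3.863 / 24.0 = 0.1610

0.161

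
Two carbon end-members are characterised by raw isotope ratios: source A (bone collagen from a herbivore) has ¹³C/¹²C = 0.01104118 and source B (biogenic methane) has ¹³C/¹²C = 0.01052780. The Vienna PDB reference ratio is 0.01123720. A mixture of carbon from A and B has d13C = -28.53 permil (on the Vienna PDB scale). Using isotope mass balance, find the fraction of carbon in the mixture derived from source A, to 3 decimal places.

δ_A = (0.01104118/0.01123720 − 1)×1000 = (0.982556 − 1)×1000 = -17.444 permil
δ_B = (0.01052780/0.01123720 − 1)×1000 = (0.936870 − 1)×1000 = -63.130 permil
f_A = (δ_mix − δ_B)/(δ_A − δ_B) = (-28.53 − (-63.130))/(-17.444 − (-63.130))
f_A = 34.600 / 45.686 = 0.7573

0.757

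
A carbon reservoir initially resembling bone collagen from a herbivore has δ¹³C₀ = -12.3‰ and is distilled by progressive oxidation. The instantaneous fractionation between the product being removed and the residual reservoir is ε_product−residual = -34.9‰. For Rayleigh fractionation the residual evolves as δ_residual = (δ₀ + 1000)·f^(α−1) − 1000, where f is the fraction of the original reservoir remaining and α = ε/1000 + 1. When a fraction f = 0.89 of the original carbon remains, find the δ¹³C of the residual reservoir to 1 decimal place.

Rayleigh residual: δ_res = (δ₀ + 1000)·f^(α−1) − 1000
α = ε/1000 + 1 = 0.96510, so α − 1 = -0.03490
f^(α−1) = 0.89^(-0.03490) = 1.004075
δ_res = (-12.3 + 1000) × 1.004075 − 1000 = 991.725 − 1000 = -8.27‰

-8.3‰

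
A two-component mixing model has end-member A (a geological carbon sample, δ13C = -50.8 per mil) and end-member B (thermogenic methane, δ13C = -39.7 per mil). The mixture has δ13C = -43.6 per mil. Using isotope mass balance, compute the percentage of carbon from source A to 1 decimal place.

δ_mix = f_A·δ_A + (1 − f_A)·δ_B  ⇒  f_A = (δ_mix − δ_B)/(δ_A − δ_B)
f_A = (-43.6 − (-39.7)) / (-50.8 − (-39.7))
f_A = -3.9 / -11.1 = 0.3514

35.1%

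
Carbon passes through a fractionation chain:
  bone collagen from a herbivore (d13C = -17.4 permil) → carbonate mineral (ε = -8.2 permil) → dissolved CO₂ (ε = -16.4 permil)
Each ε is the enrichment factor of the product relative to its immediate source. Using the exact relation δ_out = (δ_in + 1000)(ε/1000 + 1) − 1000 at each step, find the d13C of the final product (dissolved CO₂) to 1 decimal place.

-41.4 permil

step 1: δ = (-17.40 + 1000)·(-8.2/1000 + 1) − 1000 = -25.46 permil
step 2: δ = (-25.46 + 1000)·(-16.4/1000 + 1) − 1000 = -41.44 permil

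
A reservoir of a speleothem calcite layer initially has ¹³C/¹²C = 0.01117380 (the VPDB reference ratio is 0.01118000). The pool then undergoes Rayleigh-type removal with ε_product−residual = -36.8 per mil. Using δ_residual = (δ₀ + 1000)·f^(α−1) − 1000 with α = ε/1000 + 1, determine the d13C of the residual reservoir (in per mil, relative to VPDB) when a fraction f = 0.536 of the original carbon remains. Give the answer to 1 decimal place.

δ₀ = (0.01117380/0.01118000 − 1)×1000 = (0.999445 − 1)×1000 = -0.555 per mil
α − 1 = ε/1000 = -0.0368
f^(α−1) = 0.536^(-0.0368) = 1.023215
δ_res = (-0.555 + 1000) × 1.023215 − 1000 = 1022.647 − 1000 = 22.65 per mil

22.6 per mil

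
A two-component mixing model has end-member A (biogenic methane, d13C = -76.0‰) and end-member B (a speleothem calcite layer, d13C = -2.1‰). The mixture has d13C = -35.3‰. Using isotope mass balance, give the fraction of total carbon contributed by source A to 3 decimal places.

δ_mix = f_A·δ_A + (1 − f_A)·δ_B  ⇒  f_A = (δ_mix − δ_B)/(δ_A − δ_B)
f_A = (-35.3 − (-2.1)) / (-76.0 − (-2.1))
f_A = -33.2 / -73.9 = 0.4493

0.449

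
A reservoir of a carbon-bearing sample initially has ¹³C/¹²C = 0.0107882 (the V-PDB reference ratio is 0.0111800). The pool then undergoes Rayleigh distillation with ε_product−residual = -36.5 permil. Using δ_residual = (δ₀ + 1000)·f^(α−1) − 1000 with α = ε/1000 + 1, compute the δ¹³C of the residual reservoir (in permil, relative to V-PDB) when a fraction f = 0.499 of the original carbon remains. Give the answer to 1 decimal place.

δ₀ = (0.0107882/0.0111800 − 1)×1000 = (0.964955 − 1)×1000 = -35.045 permil
α − 1 = ε/1000 = -0.0365
f^(α−1) = 0.499^(-0.0365) = 1.025698
δ_res = (-35.045 + 1000) × 1.025698 − 1000 = 989.752 − 1000 = -10.25 permil

-10.2 permil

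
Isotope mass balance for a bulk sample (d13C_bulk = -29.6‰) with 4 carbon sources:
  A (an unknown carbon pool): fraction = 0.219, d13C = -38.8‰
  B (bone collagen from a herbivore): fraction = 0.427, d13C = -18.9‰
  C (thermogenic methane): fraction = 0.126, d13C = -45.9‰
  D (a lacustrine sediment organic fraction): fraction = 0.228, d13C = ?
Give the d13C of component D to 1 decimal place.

-31.8‰

Isotope mass balance: δ_bulk = Σ fᵢ·δᵢ.
-29.6 = 0.219×(-38.8) + 0.427×(-18.9) + 0.126×(-45.9) + 0.228×δ_D
0.228·δ_D = -29.6 − (-22.351) = -7.249
δ_D = -7.249 / 0.228 = -31.79‰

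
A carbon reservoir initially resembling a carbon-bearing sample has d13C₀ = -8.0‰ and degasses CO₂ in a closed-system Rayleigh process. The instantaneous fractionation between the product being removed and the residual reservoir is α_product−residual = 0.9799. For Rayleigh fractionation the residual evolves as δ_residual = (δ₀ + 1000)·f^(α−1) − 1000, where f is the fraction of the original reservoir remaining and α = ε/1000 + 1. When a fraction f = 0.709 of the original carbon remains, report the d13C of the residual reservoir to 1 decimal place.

-1.1‰

Rayleigh residual: δ_res = (δ₀ + 1000)·f^(α−1) − 1000
α − 1 = -0.02010
f^(α−1) = 0.709^(-0.02010) = 1.006936
δ_res = (-8.0 + 1000) × 1.006936 − 1000 = 998.881 − 1000 = -1.12‰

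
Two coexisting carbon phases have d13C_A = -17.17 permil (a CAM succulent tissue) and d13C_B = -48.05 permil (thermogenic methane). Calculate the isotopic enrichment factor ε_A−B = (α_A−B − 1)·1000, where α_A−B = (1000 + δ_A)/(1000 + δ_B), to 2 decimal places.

α_A−B = (1000 + -17.17) / (1000 + -48.05) = 982.83 / 951.95 = 1.032439
ε_A−B = (1.032439 − 1) × 1000 = 32.439 permil
(The approximation ε ≈ δ_A − δ_B would give 30.88 permil.)

32.44 permil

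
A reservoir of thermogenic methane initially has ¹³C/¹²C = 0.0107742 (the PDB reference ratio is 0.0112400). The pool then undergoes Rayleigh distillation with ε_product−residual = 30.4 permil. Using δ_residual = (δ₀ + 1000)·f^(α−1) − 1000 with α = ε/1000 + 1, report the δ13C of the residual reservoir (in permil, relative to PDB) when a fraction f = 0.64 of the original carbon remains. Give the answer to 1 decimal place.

δ₀ = (0.0107742/0.0112400 − 1)×1000 = (0.958559 − 1)×1000 = -41.441 permil
α − 1 = ε/1000 = 0.0304
f^(α−1) = 0.64^(0.0304) = 0.986524
δ_res = (-41.441 + 1000) × 0.986524 − 1000 = 945.642 − 1000 = -54.36 permil

-54.4 permil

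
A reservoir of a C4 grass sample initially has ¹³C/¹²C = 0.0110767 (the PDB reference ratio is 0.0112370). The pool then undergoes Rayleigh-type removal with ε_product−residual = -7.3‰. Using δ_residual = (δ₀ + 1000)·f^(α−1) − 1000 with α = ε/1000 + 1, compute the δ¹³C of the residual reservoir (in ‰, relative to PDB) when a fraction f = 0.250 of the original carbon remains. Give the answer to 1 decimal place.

-4.2‰

δ₀ = (0.0110767/0.0112370 − 1)×1000 = (0.985735 − 1)×1000 = -14.265‰
α − 1 = ε/1000 = -0.0073
f^(α−1) = 0.250^(-0.0073) = 1.010171
δ_res = (-14.265 + 1000) × 1.010171 − 1000 = 995.761 − 1000 = -4.24‰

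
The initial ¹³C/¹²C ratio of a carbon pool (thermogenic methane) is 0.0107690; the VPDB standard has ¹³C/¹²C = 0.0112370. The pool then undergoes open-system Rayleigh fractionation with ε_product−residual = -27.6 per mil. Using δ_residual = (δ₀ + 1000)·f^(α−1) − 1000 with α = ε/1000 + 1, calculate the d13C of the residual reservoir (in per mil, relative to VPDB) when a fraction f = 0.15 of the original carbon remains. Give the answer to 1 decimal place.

9.9 per mil

δ₀ = (0.0107690/0.0112370 − 1)×1000 = (0.958352 − 1)×1000 = -41.648 per mil
α − 1 = ε/1000 = -0.0276
f^(α−1) = 0.15^(-0.0276) = 1.053756
δ_res = (-41.648 + 1000) × 1.053756 − 1000 = 1009.869 − 1000 = 9.87 per mil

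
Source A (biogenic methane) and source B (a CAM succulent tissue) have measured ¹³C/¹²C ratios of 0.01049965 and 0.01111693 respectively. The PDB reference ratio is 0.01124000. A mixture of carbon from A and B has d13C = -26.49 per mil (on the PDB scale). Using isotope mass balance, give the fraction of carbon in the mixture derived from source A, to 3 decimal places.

0.283

δ_A = (0.01049965/0.01124000 − 1)×1000 = (0.934133 − 1)×1000 = -65.867 per mil
δ_B = (0.01111693/0.01124000 − 1)×1000 = (0.989051 − 1)×1000 = -10.949 per mil
f_A = (δ_mix − δ_B)/(δ_A − δ_B) = (-26.49 − (-10.949))/(-65.867 − (-10.949))
f_A = -15.541 / -54.918 = 0.2830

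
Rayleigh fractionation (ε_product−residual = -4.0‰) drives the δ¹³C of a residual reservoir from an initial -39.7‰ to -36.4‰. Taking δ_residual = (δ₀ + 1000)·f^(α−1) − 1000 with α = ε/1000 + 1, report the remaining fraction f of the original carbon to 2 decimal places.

0.42

α − 1 = ε/1000 = -0.0040
(δ_res + 1000)/(δ₀ + 1000) = (-36.4 + 1000)/(-39.7 + 1000) = 963.6/960.3 = 1.003436
f = 1.003436^(1/-0.0040) = exp(ln(1.003436)/-0.0040) = exp(0.00343/-0.0040)
f = exp(-0.8576) = 0.4242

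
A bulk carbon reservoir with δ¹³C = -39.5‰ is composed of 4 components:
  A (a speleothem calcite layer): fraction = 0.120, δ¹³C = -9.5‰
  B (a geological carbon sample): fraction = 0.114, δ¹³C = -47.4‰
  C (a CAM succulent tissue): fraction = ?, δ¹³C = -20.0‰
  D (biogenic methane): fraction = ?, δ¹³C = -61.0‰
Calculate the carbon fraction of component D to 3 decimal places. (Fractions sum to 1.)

0.430

Let f_D and f_C be the unknown fractions; fractions sum to 1 so f_D + f_C = 0.766.
Mass balance: Σ fᵢ·δᵢ = δ_bulk ⇒ f_D·(-61.0) + f_C·(-20.0) = -39.5 − (-6.544) = -32.956
Substitute f_C = 0.766 − f_D:
f_D·(-61.0 − -20.0) = -32.956 − 0.766×(-20.0) = -17.636
f_D = -17.636 / -41.0 = 0.4302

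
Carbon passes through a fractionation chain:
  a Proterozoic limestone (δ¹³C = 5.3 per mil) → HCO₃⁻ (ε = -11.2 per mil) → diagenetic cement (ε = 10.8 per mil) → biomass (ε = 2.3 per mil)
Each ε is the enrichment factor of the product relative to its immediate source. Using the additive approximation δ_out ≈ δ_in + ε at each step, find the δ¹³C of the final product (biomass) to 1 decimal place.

7.2 per mil

step 1: δ ≈ 5.3 + (-11.2) = -5.9 per mil
step 2: δ ≈ -5.9 + (10.8) = 4.9 per mil
step 3: δ ≈ 4.9 + (2.3) = 7.2 per mil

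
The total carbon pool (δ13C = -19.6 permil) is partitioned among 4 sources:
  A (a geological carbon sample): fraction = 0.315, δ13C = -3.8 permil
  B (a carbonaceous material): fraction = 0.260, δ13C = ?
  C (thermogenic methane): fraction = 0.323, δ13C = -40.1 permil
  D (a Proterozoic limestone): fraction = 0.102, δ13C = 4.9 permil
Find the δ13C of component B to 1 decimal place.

-22.9 permil

Isotope mass balance: δ_bulk = Σ fᵢ·δᵢ.
-19.6 = 0.315×(-3.8) + 0.260×δ_B + 0.323×(-40.1) + 0.102×(4.9)
0.260·δ_B = -19.6 − (-13.650) = -5.950
δ_B = -5.950 / 0.260 = -22.89 permil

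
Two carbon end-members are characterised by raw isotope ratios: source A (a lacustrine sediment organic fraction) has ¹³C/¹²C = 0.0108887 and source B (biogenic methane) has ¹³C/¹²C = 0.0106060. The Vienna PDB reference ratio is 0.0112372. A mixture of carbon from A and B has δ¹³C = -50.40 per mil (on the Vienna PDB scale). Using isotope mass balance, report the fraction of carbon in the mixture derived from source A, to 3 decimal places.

0.229

δ_A = (0.0108887/0.0112372 − 1)×1000 = (0.968987 − 1)×1000 = -31.013 per mil
δ_B = (0.0106060/0.0112372 − 1)×1000 = (0.943829 − 1)×1000 = -56.171 per mil
f_A = (δ_mix − δ_B)/(δ_A − δ_B) = (-50.40 − (-56.171))/(-31.013 − (-56.171))
f_A = 5.771 / 25.158 = 0.2294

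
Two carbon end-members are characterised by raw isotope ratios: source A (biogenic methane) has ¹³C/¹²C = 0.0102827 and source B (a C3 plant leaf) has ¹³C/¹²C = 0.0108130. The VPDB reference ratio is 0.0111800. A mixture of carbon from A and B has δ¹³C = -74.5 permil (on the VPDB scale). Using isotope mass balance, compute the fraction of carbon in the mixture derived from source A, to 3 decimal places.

δ_A = (0.0102827/0.0111800 − 1)×1000 = (0.919741 − 1)×1000 = -80.259 permil
δ_B = (0.0108130/0.0111800 − 1)×1000 = (0.967174 − 1)×1000 = -32.826 permil
f_A = (δ_mix − δ_B)/(δ_A − δ_B) = (-74.5 − (-32.826))/(-80.259 − (-32.826))
f_A = -41.674 / -47.433 = 0.8786

0.879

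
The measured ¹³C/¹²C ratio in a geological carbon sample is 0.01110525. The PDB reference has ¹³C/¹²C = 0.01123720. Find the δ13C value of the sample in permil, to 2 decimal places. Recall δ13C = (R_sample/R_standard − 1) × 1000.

δ13C = (R_sample / R_standard − 1) × 1000
R_sample / R_standard = 0.01110525 / 0.01123720 = 0.988258
δ13C = (0.988258 − 1) × 1000 = -11.742 permil

-11.74 permil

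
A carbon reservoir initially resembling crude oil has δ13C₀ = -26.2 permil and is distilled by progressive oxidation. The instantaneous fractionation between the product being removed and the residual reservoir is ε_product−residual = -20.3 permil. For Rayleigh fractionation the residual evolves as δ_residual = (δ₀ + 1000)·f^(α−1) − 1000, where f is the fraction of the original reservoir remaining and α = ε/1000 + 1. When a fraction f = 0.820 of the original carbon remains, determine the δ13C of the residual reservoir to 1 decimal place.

-22.3 permil

Rayleigh residual: δ_res = (δ₀ + 1000)·f^(α−1) − 1000
α = ε/1000 + 1 = 0.97970, so α − 1 = -0.02030
f^(α−1) = 0.820^(-0.02030) = 1.004037
δ_res = (-26.2 + 1000) × 1.004037 − 1000 = 977.731 − 1000 = -22.27 permil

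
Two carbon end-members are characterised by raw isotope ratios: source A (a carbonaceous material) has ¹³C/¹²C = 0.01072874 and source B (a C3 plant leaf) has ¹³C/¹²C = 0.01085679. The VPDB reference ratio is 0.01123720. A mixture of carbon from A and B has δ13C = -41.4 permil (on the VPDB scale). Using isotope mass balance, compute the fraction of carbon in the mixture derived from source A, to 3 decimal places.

δ_A = (0.01072874/0.01123720 − 1)×1000 = (0.954752 − 1)×1000 = -45.248 permil
δ_B = (0.01085679/0.01123720 − 1)×1000 = (0.966147 − 1)×1000 = -33.853 permil
f_A = (δ_mix − δ_B)/(δ_A − δ_B) = (-41.4 − (-33.853))/(-45.248 − (-33.853))
f_A = -7.547 / -11.395 = 0.6623

0.662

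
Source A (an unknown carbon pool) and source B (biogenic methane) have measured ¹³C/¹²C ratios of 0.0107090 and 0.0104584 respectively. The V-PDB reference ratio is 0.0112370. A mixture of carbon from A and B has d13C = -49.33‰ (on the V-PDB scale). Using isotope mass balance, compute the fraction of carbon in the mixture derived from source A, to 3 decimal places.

0.895

δ_A = (0.0107090/0.0112370 − 1)×1000 = (0.953012 − 1)×1000 = -46.988‰
δ_B = (0.0104584/0.0112370 − 1)×1000 = (0.930711 − 1)×1000 = -69.289‰
f_A = (δ_mix − δ_B)/(δ_A − δ_B) = (-49.33 − (-69.289))/(-46.988 − (-69.289))
f_A = 19.959 / 22.301 = 0.8950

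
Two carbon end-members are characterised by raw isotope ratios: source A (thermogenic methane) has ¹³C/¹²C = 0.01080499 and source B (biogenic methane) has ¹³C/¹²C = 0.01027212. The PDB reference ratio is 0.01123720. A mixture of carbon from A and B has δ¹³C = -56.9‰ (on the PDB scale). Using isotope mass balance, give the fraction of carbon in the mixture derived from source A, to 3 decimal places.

δ_A = (0.01080499/0.01123720 − 1)×1000 = (0.961538 − 1)×1000 = -38.462‰
δ_B = (0.01027212/0.01123720 − 1)×1000 = (0.914117 − 1)×1000 = -85.883‰
f_A = (δ_mix − δ_B)/(δ_A − δ_B) = (-56.9 − (-85.883))/(-38.462 − (-85.883))
f_A = 28.983 / 47.420 = 0.6112

0.611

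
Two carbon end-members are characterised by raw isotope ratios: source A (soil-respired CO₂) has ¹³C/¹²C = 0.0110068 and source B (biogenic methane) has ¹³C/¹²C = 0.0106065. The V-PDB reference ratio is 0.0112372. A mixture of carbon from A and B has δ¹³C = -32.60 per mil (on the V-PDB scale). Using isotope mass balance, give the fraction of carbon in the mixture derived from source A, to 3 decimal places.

0.660

δ_A = (0.0110068/0.0112372 − 1)×1000 = (0.979497 − 1)×1000 = -20.503 per mil
δ_B = (0.0106065/0.0112372 − 1)×1000 = (0.943874 − 1)×1000 = -56.126 per mil
f_A = (δ_mix − δ_B)/(δ_A − δ_B) = (-32.60 − (-56.126))/(-20.503 − (-56.126))
f_A = 23.526 / 35.623 = 0.6604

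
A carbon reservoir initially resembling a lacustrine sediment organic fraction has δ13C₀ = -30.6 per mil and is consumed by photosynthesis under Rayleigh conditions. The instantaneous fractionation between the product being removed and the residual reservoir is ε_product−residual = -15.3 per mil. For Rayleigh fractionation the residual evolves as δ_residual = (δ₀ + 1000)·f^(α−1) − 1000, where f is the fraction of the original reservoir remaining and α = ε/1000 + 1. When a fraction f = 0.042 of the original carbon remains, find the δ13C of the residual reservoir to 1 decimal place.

Rayleigh residual: δ_res = (δ₀ + 1000)·f^(α−1) − 1000
α = ε/1000 + 1 = 0.98470, so α − 1 = -0.01530
f^(α−1) = 0.042^(-0.01530) = 1.049698
δ_res = (-30.6 + 1000) × 1.049698 − 1000 = 1017.577 − 1000 = 17.58 per mil

17.6 per mil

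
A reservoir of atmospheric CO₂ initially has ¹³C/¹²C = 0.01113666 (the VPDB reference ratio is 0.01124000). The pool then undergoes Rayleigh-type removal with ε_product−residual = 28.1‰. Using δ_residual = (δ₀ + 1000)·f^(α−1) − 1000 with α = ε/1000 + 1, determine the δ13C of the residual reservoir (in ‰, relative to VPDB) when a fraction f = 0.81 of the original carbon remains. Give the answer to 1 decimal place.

δ₀ = (0.01113666/0.01124000 − 1)×1000 = (0.990806 − 1)×1000 = -9.194‰
α − 1 = ε/1000 = 0.0281
f^(α−1) = 0.81^(0.0281) = 0.994096
δ_res = (-9.194 + 1000) × 0.994096 − 1000 = 984.957 − 1000 = -15.04‰

-15.0‰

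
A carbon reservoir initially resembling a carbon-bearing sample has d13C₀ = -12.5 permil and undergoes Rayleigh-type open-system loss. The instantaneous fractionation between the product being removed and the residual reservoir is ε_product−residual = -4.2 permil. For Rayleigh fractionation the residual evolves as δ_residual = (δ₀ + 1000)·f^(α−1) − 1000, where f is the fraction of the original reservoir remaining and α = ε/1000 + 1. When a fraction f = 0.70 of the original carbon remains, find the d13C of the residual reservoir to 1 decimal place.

Rayleigh residual: δ_res = (δ₀ + 1000)·f^(α−1) − 1000
α = ε/1000 + 1 = 0.99580, so α − 1 = -0.00420
f^(α−1) = 0.70^(-0.00420) = 1.001499
δ_res = (-12.5 + 1000) × 1.001499 − 1000 = 988.980 − 1000 = -11.02 permil

-11.0 permil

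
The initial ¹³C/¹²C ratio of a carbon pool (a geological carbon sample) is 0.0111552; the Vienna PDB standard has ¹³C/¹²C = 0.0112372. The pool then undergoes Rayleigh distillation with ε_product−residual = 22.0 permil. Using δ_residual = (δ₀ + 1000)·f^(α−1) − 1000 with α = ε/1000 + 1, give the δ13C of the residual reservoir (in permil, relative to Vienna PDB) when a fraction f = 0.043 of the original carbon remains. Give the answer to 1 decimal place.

δ₀ = (0.0111552/0.0112372 − 1)×1000 = (0.992703 − 1)×1000 = -7.297 permil
α − 1 = ε/1000 = 0.0220
f^(α−1) = 0.043^(0.0220) = 0.933117
δ_res = (-7.297 + 1000) × 0.933117 − 1000 = 926.308 − 1000 = -73.69 permil

-73.7 permil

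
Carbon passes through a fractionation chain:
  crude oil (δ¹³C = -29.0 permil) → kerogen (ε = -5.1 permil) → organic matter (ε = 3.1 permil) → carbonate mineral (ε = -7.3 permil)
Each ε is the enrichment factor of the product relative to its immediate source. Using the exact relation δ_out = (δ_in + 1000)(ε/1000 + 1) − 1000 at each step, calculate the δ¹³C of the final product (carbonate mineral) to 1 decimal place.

step 1: δ = (-29.00 + 1000)·(-5.1/1000 + 1) − 1000 = -33.95 permil
step 2: δ = (-33.95 + 1000)·(3.1/1000 + 1) − 1000 = -30.96 permil
step 3: δ = (-30.96 + 1000)·(-7.3/1000 + 1) − 1000 = -38.03 permil

-38.0 permil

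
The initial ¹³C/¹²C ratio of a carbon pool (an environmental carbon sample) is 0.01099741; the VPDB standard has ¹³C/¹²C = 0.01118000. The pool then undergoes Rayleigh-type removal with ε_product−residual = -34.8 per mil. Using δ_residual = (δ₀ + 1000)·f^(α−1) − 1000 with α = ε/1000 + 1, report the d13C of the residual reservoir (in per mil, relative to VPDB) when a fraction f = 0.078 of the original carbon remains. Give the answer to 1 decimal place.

δ₀ = (0.01099741/0.01118000 − 1)×1000 = (0.983668 − 1)×1000 = -16.332 per mil
α − 1 = ε/1000 = -0.0348
f^(α−1) = 0.078^(-0.0348) = 1.092836
δ_res = (-16.332 + 1000) × 1.092836 − 1000 = 1074.988 − 1000 = 74.99 per mil

75.0 per mil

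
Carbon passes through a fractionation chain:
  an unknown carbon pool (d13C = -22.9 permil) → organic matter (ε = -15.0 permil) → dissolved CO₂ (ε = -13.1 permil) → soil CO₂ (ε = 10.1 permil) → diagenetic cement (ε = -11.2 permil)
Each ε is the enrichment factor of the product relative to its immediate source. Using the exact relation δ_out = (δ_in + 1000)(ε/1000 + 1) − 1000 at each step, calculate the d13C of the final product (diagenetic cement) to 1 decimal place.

-51.3 permil

step 1: δ = (-22.90 + 1000)·(-15.0/1000 + 1) − 1000 = -37.56 permil
step 2: δ = (-37.56 + 1000)·(-13.1/1000 + 1) − 1000 = -50.16 permil
step 3: δ = (-50.16 + 1000)·(10.1/1000 + 1) − 1000 = -40.57 permil
step 4: δ = (-40.57 + 1000)·(-11.2/1000 + 1) − 1000 = -51.32 permil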